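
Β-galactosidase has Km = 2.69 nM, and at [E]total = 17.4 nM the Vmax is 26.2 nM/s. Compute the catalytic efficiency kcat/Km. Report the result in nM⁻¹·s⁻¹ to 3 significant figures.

kcat = Vmax/[E]total = 26.2/17.4 = 1.51 s⁻¹.
kcat/Km = 1.51/2.69 = 0.560 nM⁻¹·s⁻¹.

0.560 nM⁻¹·s⁻¹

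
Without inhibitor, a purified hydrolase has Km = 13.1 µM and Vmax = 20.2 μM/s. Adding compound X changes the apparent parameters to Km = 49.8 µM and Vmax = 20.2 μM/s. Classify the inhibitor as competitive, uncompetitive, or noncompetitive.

competitive

Km increases (13.1 → 49.8 µM) while Vmax is unchanged — the hallmark of competitive inhibition.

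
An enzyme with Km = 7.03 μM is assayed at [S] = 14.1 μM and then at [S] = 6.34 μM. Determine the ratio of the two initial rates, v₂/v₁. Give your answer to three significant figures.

Since Vmax cancels, v₂/v₁ = [S]₂(Km+[S]₁) / [S]₁(Km+[S]₂).
= 6.34×(7.03+14.1) / (14.1×(7.03+6.34)) = 134.0/188.5 = 0.711.

0.711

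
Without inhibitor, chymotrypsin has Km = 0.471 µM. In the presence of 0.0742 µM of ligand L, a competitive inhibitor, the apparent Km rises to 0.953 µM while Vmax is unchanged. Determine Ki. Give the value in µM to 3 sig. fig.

0.0725 µM

Competitive: Km,app = α·Km with α = 1 + [I]/Ki.
α = Km,app/Km = 0.953/0.471 = 2.023.
Since α = 1 + [I]/Ki, [I]/Ki = 2.023 − 1 = 1.023 and Ki = 0.0742/1.023 = 0.0725 µM.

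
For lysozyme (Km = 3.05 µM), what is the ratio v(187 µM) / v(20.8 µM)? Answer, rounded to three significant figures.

The fractional saturations are [S]/(Km+[S]) = 20.8/23.85 = 0.8721 and 187/190.0 = 0.9840.
v₂/v₁ is just their ratio: 0.9840/0.8721 = 1.13.

1.13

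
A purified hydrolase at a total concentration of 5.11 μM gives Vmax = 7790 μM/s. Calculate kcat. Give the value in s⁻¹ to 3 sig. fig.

kcat = Vmax/[E]total = 7790 μM/s / 5.11 μM = 1520 s⁻¹.

1520 s⁻¹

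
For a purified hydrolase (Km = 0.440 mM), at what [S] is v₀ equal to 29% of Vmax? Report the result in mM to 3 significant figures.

v/Vmax = [S]/(Km+[S]) = 0.29, so [S] = Km·0.29/(1 − 0.29) = 0.440 × 0.4085.
[S] = 0.180 mM.

0.180 mM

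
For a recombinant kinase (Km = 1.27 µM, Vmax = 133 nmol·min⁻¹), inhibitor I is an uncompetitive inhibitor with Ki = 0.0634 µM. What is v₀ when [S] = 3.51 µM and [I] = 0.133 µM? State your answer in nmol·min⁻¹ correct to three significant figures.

38.4 nmol·min⁻¹

α = 1 + [I]/Ki = 1 + 0.133/0.0634 = 3.098.
For an uncompetitive inhibitor, both parameters are divided by α, giving Vmax/α and Km/α: Km,app = 0.410 µM, Vmax,app = 42.9 nmol·min⁻¹.
v = Vmax,app·[S]/(Km,app + [S]) = 42.9 × 3.51/(0.410 + 3.51) = 38.4 nmol·min⁻¹.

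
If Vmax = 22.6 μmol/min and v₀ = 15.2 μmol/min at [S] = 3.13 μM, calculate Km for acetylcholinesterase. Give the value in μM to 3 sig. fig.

1.52 μM

From v = Vmax[S]/(Km+[S]), Km = [S](Vmax − v)/v.
Km = 3.13 × (22.6 − 15.2) / 15.2 = 23.16/15.2 = 1.52 μM.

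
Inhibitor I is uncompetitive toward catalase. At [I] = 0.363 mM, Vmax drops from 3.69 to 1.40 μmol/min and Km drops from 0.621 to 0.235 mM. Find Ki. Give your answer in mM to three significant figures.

Uncompetitive: Vmax,app = Vmax/α (and Km,app = Km/α) with α = 1 + [I]/Ki.
α = Vmax/Vmax,app = 3.69/1.40 = 2.636.
Since α = 1 + [I]/Ki, [I]/Ki = 2.636 − 1 = 1.636 and Ki = 0.363/1.636 = 0.222 mM.

0.222 mM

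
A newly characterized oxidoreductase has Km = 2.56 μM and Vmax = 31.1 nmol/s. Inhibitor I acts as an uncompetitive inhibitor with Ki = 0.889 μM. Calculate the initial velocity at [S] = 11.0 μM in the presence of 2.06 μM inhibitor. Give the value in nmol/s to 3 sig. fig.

8.76 nmol/s

α = 1 + [I]/Ki = 1 + 2.06/0.889 = 3.317.
For an uncompetitive inhibitor, both parameters are divided by α, giving Vmax/α and Km/α: Km,app = 0.772 μM, Vmax,app = 9.38 nmol/s.
v = Vmax,app·[S]/(Km,app + [S]) = 9.38 × 11.0/(0.772 + 11.0) = 8.76 nmol/s.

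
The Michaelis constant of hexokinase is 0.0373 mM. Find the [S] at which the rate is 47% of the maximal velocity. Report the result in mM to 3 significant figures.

0.0331 mM

v/Vmax = [S]/(Km+[S]) = 0.47, so [S] = Km·0.47/(1 − 0.47) = 0.0373 × 0.8868.
[S] = 0.0331 mM.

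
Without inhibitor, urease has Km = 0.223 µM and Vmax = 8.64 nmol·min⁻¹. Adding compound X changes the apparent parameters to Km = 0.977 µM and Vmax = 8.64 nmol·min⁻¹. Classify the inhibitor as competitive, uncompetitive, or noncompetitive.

Km increases (0.223 → 0.977 µM) while Vmax is unchanged — the hallmark of competitive inhibition.

competitive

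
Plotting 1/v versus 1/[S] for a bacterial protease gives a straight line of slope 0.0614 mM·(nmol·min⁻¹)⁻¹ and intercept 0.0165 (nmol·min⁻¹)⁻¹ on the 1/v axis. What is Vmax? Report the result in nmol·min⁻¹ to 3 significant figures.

60.6 nmol·min⁻¹

The y-intercept of a Lineweaver–Burk plot equals 1/Vmax, so Vmax = 1/0.0165 = 60.6 nmol·min⁻¹.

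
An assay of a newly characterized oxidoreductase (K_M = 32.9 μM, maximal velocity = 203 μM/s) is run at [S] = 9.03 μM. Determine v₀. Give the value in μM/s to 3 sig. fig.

43.7 μM/s

[S]/(Km+[S]) = 9.03/41.93 = 0.2154, the fractional saturation.
v = 0.2154 × Vmax = 0.2154 × 203 = 43.7 μM/s.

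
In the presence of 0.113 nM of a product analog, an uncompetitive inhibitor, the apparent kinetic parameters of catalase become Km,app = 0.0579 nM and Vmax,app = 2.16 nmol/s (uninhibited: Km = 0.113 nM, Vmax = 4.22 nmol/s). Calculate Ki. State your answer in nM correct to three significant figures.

0.118 nM

Uncompetitive: Vmax,app = Vmax/α (and Km,app = Km/α) with α = 1 + [I]/Ki.
α = Vmax/Vmax,app = 4.22/2.16 = 1.954.
Ki = [I]/(α − 1) = 0.113/0.9537 = 0.118 nM.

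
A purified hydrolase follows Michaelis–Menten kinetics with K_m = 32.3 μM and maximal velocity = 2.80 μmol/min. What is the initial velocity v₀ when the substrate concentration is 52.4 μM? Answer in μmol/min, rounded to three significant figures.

v = Vmax·[S]/(Km + [S]) = 2.80 × 52.4 / (32.3 + 52.4)
  = 146.7 / 84.70 = 1.73 μmol/min.

1.73 μmol/min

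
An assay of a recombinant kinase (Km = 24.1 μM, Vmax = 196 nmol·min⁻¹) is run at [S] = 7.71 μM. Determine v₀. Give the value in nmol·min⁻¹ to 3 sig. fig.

47.5 nmol·min⁻¹

v = Vmax·[S]/(Km + [S]) = 196 × 7.71 / (24.1 + 7.71)
  = 1511 / 31.81 = 47.5 nmol·min⁻¹.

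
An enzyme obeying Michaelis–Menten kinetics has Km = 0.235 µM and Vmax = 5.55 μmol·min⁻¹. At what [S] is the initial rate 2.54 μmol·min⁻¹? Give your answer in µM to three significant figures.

Rearranging v = Vmax[S]/(Km+[S]) gives [S] = Km·v/(Vmax − v).
[S] = 0.235 × 2.54 / (5.55 − 2.54) = 0.5969/3.010 = 0.198 µM.

0.198 µM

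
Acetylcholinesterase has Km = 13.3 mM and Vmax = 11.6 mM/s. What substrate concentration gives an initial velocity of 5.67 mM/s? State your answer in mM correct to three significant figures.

12.7 mM

The required fractional saturation is v/Vmax = 5.67/11.6 = 0.4888.
Then [S]/(Km+[S]) = 0.4888 ⇒ [S] = 13.3 × 0.4888/(1 − 0.4888) = 12.7 mM.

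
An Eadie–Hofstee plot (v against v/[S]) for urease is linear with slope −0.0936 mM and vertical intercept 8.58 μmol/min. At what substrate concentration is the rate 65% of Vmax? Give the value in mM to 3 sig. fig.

The Eadie–Hofstee slope gives Km = 0.0936 mM (slope = −Km).
v/Vmax = [S]/(Km+[S]) = 0.65 ⇒ [S] = Km·0.65/(1−0.65) = 0.0936 × 1.857 = 0.174 mM.

0.174 mM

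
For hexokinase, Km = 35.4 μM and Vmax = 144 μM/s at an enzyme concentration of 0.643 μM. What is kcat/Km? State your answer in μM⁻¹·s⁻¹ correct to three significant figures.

kcat = Vmax/[E]total = 144/0.643 = 224 s⁻¹.
kcat/Km = 224/35.4 = 6.33 μM⁻¹·s⁻¹.

6.33 μM⁻¹·s⁻¹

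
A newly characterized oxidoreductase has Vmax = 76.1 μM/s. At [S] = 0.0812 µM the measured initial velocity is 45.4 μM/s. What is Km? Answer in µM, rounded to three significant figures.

0.0549 µM

From v = Vmax[S]/(Km+[S]), Km = [S](Vmax − v)/v.
Km = 0.0812 × (76.1 − 45.4) / 45.4 = 2.493/45.4 = 0.0549 µM.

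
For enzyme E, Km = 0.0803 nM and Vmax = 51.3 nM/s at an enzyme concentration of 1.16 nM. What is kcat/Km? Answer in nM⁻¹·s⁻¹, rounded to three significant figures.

551 nM⁻¹·s⁻¹

kcat = Vmax/[E]total = 51.3/1.16 = 44.2 s⁻¹.
kcat/Km = 44.2/0.0803 = 551 nM⁻¹·s⁻¹.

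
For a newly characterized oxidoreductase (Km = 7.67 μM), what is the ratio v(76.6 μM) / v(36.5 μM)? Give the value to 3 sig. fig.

1.10

The fractional saturations are [S]/(Km+[S]) = 36.5/44.17 = 0.8264 and 76.6/84.27 = 0.9090.
v₂/v₁ is just their ratio: 0.9090/0.8264 = 1.10.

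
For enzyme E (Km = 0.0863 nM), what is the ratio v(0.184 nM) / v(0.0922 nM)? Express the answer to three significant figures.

1.32

The fractional saturations are [S]/(Km+[S]) = 0.0922/0.1785 = 0.5165 and 0.184/0.2703 = 0.6807.
v₂/v₁ is just their ratio: 0.6807/0.5165 = 1.32.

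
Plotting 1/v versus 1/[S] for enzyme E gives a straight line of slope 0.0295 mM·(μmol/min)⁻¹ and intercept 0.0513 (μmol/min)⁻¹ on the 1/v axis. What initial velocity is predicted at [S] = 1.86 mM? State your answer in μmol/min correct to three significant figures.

The y-intercept is 1/Vmax, so Vmax = 1/0.0513 = 19.5 μmol/min.
The slope is Km/Vmax, so Km = 0.0295 × 19.5 = 0.575 mM.
Then v = 19.5 × 1.86/(0.575 + 1.86) = 14.9 μmol/min.

14.9 μmol/min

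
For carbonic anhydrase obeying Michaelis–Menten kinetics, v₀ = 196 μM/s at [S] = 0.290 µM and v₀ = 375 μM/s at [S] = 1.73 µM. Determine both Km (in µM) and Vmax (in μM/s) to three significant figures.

From v = Vmax[S]/(Km+[S]), each point gives Vmax = v(Km+[S])/[S].
Equating: 196(Km+0.290)/0.290 = 375(Km+1.73)/1.73.
675.9·Km + 196 = 216.8·Km + 375, so (675.9 − 216.8)·Km = 375 − 196.
Km = 179.0/459.1 = 0.390 µM; then Vmax = 196(0.390+0.290)/0.290 = 460 μM/s.

Km = 0.390 µM; Vmax = 460 μM/s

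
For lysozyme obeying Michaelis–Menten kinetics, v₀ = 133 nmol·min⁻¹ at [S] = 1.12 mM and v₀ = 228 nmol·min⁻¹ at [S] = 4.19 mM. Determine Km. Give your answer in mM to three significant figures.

1.48 mM

In reciprocal form, 1/v = (Km/Vmax)·(1/[S]) + 1/Vmax. The two points give (1/[S], 1/v) = (0.8929, 0.007519) and (0.2387, 0.004386).
Slope = (0.007519 − 0.004386)/(0.8929 − 0.2387) = 0.004789; intercept = 0.007519 − 0.004789×0.8929 = 0.003243.
Vmax = 1/intercept = 308 nmol·min⁻¹; Km = slope × Vmax = 0.004789 × 308 = 1.48 mM.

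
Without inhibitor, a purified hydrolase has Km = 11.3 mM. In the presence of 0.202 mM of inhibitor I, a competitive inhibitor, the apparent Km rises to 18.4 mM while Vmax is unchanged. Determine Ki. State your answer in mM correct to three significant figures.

0.321 mM

Competitive: Km,app = α·Km with α = 1 + [I]/Ki.
α = Km,app/Km = 18.4/11.3 = 1.628.
Since α = 1 + [I]/Ki, [I]/Ki = 1.628 − 1 = 0.6283 and Ki = 0.202/0.6283 = 0.321 mM.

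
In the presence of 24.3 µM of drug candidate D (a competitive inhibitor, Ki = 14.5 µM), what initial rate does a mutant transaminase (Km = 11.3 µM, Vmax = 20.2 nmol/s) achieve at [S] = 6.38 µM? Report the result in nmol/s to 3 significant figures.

3.52 nmol/s

With α = 1 + [I]/Ki = 1 + 24.3/14.5 = 2.676, the competitive rate law is v = Vmax[S] / (αKm + [S]).
v = 20.2×6.38 / (2.676×11.3 + 6.38) = 128.9/36.62 = 3.52 nmol/s.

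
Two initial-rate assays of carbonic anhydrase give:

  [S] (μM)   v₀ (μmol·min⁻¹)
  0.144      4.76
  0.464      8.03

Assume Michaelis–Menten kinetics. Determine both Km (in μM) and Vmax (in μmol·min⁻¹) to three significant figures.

Km = 0.208 μM; Vmax = 11.6 μmol·min⁻¹

From v = Vmax[S]/(Km+[S]), each point gives Vmax = v(Km+[S])/[S].
Equating: 4.76(Km+0.144)/0.144 = 8.03(Km+0.464)/0.464.
33.06·Km + 4.76 = 17.31·Km + 8.03, so (33.06 − 17.31)·Km = 8.03 − 4.76.
Km = 3.270/15.75 = 0.208 μM; then Vmax = 4.76(0.208+0.144)/0.144 = 11.6 μmol·min⁻¹.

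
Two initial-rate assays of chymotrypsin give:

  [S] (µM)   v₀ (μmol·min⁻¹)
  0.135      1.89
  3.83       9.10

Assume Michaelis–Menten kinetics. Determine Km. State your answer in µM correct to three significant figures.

In reciprocal form, 1/v = (Km/Vmax)·(1/[S]) + 1/Vmax. The two points give (1/[S], 1/v) = (7.407, 0.5291) and (0.2611, 0.1099).
Slope = (0.5291 − 0.1099)/(7.407 − 0.2611) = 0.05866; intercept = 0.5291 − 0.05866×7.407 = 0.09457.
Vmax = 1/intercept = 10.6 μmol·min⁻¹; Km = slope × Vmax = 0.05866 × 10.6 = 0.620 µM.

0.620 µM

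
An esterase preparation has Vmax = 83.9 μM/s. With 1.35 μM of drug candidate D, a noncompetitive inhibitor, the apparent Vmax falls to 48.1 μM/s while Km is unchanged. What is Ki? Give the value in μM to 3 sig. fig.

1.81 μM

Noncompetitive: Vmax,app = Vmax/α with α = 1 + [I]/Ki.
α = Vmax/Vmax,app = 83.9/48.1 = 1.744.
Ki = [I]/(α − 1) = 1.35/0.7443 = 1.81 μM.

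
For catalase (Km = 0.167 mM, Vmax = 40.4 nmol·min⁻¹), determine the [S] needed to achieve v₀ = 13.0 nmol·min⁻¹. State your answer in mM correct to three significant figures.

0.0792 mM

Rearranging v = Vmax[S]/(Km+[S]) gives [S] = Km·v/(Vmax − v).
[S] = 0.167 × 13.0 / (40.4 − 13.0) = 2.171/27.40 = 0.0792 mM.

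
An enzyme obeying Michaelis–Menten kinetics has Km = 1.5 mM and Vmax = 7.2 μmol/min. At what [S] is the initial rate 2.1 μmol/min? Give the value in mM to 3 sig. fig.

Rearranging v = Vmax[S]/(Km+[S]) gives [S] = Km·v/(Vmax − v).
[S] = 1.5 × 2.1 / (7.2 − 2.1) = 3.150/5.100 = 0.618 mM.

0.618 mM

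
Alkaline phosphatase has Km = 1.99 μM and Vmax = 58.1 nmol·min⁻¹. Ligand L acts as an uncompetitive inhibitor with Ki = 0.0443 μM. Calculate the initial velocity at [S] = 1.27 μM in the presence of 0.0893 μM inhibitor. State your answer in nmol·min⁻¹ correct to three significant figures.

With α = 1 + [I]/Ki = 1 + 0.0893/0.0443 = 3.016, the uncompetitive rate law is v = (Vmax/α)·[S] / (Km/α + [S]).
v = (58.1/3.016)×1.27 / (1.99/3.016 + 1.27) = 24.47/1.930 = 12.7 nmol·min⁻¹.

12.7 nmol·min⁻¹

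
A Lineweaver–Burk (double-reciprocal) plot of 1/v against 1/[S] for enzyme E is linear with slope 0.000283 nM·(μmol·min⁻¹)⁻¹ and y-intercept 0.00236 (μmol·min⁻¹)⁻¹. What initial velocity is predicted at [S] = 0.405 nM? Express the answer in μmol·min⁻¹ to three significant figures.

327 μmol·min⁻¹

The y-intercept is 1/Vmax, so Vmax = 1/0.00236 = 424 μmol·min⁻¹.
The slope is Km/Vmax, so Km = 0.000283 × 424 = 0.120 nM.
Then v = 424 × 0.405/(0.120 + 0.405) = 327 μmol·min⁻¹.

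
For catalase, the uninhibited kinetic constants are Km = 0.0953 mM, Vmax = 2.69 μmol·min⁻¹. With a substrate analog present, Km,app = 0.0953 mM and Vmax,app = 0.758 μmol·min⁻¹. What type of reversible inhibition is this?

noncompetitive

Vmax decreases (2.69 → 0.758 μmol·min⁻¹) while Km is unchanged — pure noncompetitive inhibition.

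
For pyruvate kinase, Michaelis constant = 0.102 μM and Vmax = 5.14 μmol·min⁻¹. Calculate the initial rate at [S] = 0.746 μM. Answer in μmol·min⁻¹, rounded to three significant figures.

4.52 μmol·min⁻¹

v = Vmax·[S]/(Km + [S]) = 5.14 × 0.746 / (0.102 + 0.746)
  = 3.834 / 0.8480 = 4.52 μmol·min⁻¹.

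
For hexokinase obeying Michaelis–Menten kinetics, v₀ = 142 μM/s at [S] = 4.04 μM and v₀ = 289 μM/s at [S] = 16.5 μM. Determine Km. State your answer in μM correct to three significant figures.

From v = Vmax[S]/(Km+[S]), each point gives Vmax = v(Km+[S])/[S].
Equating: 142(Km+4.04)/4.04 = 289(Km+16.5)/16.5.
35.15·Km + 142 = 17.52·Km + 289, so (35.15 − 17.52)·Km = 289 − 142.
Km = 147.0/17.63 = 8.34 μM; then Vmax = 142(8.34+4.04)/4.04 = 435 μM/s.

8.34 μM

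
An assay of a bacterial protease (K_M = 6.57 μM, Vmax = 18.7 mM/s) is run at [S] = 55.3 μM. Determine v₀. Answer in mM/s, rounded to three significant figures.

16.7 mM/s

v = Vmax·[S]/(Km + [S]) = 18.7 × 55.3 / (6.57 + 55.3)
  = 1034 / 61.87 = 16.7 mM/s.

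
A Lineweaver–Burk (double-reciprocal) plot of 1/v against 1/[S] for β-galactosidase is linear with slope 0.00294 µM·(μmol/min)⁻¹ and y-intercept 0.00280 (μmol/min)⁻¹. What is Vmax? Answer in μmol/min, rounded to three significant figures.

The y-intercept of a Lineweaver–Burk plot equals 1/Vmax, so Vmax = 1/0.00280 = 357 μmol/min.

357 μmol/min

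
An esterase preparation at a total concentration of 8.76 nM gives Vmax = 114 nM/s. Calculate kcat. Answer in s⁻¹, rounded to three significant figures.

13.0 s⁻¹

kcat = Vmax/[E]total = 114 nM/s / 8.76 nM = 13.0 s⁻¹.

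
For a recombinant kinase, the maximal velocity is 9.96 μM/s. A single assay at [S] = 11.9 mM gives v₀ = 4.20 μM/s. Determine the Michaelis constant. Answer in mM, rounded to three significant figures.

From v = Vmax[S]/(Km+[S]), Km = [S](Vmax − v)/v.
Km = 11.9 × (9.96 − 4.20) / 4.20 = 68.54/4.20 = 16.3 mM.

16.3 mM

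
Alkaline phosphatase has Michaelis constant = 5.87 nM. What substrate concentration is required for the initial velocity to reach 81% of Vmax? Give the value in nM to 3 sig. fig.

v/Vmax = [S]/(Km+[S]) = 0.81, so [S] = Km·0.81/(1 − 0.81) = 5.87 × 4.263.
[S] = 25.0 nM.

25.0 nM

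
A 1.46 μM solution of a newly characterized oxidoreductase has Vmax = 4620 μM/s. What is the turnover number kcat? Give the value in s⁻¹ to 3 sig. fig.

kcat = Vmax/[E]total = 4620 μM/s / 1.46 μM = 3160 s⁻¹.

3160 s⁻¹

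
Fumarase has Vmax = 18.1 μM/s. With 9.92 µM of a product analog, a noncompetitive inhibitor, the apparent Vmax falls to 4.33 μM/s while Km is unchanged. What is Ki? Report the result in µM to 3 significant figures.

Noncompetitive: Vmax,app = Vmax/α with α = 1 + [I]/Ki.
α = Vmax/Vmax,app = 18.1/4.33 = 4.180.
Since α = 1 + [I]/Ki, [I]/Ki = 4.180 − 1 = 3.180 and Ki = 9.92/3.180 = 3.12 µM.

3.12 µM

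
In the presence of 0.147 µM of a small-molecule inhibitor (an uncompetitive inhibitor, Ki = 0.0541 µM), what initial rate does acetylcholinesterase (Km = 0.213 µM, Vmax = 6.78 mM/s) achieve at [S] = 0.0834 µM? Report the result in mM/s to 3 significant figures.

1.08 mM/s

α = 1 + [I]/Ki = 1 + 0.147/0.0541 = 3.717.
For an uncompetitive inhibitor, both parameters are divided by α, giving Vmax/α and Km/α: Km,app = 0.0573 µM, Vmax,app = 1.82 mM/s.
v = Vmax,app·[S]/(Km,app + [S]) = 1.82 × 0.0834/(0.0573 + 0.0834) = 1.08 mM/s.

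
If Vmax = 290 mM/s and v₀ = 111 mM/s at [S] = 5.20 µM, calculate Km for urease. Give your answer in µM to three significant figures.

v/Vmax = 111/290 = 0.3828 = [S]/(Km+[S]).
So Km + [S] = [S]/0.3828 = 13.59 µM, giving Km = 13.59 − 5.20 = 8.39 µM.

8.39 µM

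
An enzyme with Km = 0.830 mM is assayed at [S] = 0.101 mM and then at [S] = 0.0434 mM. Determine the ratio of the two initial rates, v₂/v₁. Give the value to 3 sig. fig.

The fractional saturations are [S]/(Km+[S]) = 0.101/0.9310 = 0.1085 and 0.0434/0.8734 = 0.04969.
v₂/v₁ is just their ratio: 0.04969/0.1085 = 0.458.

0.458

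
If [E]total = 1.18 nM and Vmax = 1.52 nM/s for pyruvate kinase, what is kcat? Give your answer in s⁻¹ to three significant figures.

kcat = Vmax/[E]total = 1.52 nM/s / 1.18 nM = 1.29 s⁻¹.

1.29 s⁻¹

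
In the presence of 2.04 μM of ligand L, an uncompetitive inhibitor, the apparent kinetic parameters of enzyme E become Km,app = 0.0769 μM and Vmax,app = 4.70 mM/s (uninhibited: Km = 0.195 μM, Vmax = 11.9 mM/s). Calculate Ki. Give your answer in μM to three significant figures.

Uncompetitive: Vmax,app = Vmax/α (and Km,app = Km/α) with α = 1 + [I]/Ki.
α = Vmax/Vmax,app = 11.9/4.70 = 2.532.
Since α = 1 + [I]/Ki, [I]/Ki = 2.532 − 1 = 1.532 and Ki = 2.04/1.532 = 1.33 μM.

1.33 μM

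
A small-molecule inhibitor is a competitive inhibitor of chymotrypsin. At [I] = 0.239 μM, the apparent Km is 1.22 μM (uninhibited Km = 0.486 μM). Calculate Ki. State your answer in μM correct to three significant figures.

0.158 μM

Competitive: Km,app = α·Km with α = 1 + [I]/Ki.
α = Km,app/Km = 1.22/0.486 = 2.510.
Ki = [I]/(α − 1) = 0.239/1.510 = 0.158 μM.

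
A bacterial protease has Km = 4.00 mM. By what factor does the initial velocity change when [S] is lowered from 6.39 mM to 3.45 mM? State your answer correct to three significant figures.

0.753

The fractional saturations are [S]/(Km+[S]) = 6.39/10.39 = 0.6150 and 3.45/7.450 = 0.4631.
v₂/v₁ is just their ratio: 0.4631/0.6150 = 0.753.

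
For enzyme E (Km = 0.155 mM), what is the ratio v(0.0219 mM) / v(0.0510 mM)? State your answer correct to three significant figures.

Since Vmax cancels, v₂/v₁ = [S]₂(Km+[S]₁) / [S]₁(Km+[S]₂).
= 0.0219×(0.155+0.0510) / (0.0510×(0.155+0.0219)) = 0.004511/0.009022 = 0.500.

0.500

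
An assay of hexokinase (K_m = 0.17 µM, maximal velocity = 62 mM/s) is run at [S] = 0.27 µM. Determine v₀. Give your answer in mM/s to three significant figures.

[S]/(Km+[S]) = 0.27/0.4400 = 0.6136, the fractional saturation.
v = 0.6136 × Vmax = 0.6136 × 62 = 38.0 mM/s.

38.0 mM/s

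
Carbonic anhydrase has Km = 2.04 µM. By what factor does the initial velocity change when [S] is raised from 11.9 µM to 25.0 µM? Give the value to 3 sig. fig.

Since Vmax cancels, v₂/v₁ = [S]₂(Km+[S]₁) / [S]₁(Km+[S]₂).
= 25.0×(2.04+11.9) / (11.9×(2.04+25.0)) = 348.5/321.8 = 1.08.

1.08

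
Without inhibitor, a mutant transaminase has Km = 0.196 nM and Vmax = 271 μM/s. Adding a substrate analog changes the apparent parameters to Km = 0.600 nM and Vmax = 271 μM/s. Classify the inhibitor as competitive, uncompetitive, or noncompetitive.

Km increases (0.196 → 0.600 nM) while Vmax is unchanged — the hallmark of competitive inhibition.

competitive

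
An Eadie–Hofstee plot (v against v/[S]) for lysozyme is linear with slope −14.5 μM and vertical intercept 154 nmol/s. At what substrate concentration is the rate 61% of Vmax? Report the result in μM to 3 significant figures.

The Eadie–Hofstee slope gives Km = 14.5 μM (slope = −Km).
v/Vmax = [S]/(Km+[S]) = 0.61 ⇒ [S] = Km·0.61/(1−0.61) = 14.5 × 1.564 = 22.7 μM.

22.7 μM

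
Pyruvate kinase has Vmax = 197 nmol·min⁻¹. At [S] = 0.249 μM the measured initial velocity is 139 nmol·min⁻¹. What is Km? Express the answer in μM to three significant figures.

0.104 μM

From v = Vmax[S]/(Km+[S]), Km = [S](Vmax − v)/v.
Km = 0.249 × (197 − 139) / 139 = 14.44/139 = 0.104 μM.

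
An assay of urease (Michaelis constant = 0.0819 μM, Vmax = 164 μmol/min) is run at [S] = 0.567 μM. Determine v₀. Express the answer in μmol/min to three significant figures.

v = Vmax·[S]/(Km + [S]) = 164 × 0.567 / (0.0819 + 0.567)
  = 92.99 / 0.6489 = 143 μmol/min.

143 μmol/min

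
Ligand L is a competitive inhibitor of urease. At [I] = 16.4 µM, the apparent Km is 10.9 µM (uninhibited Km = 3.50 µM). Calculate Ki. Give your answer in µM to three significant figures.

Competitive: Km,app = α·Km with α = 1 + [I]/Ki.
α = Km,app/Km = 10.9/3.50 = 3.114.
Since α = 1 + [I]/Ki, [I]/Ki = 3.114 − 1 = 2.114 and Ki = 16.4/2.114 = 7.76 µM.

7.76 µM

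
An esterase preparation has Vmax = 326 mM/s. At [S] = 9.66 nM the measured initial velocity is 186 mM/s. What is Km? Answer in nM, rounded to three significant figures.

7.27 nM

v/Vmax = 186/326 = 0.5706 = [S]/(Km+[S]).
So Km + [S] = [S]/0.5706 = 16.93 nM, giving Km = 16.93 − 9.66 = 7.27 nM.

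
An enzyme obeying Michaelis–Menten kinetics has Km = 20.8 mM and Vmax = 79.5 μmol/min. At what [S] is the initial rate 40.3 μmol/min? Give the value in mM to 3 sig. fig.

21.4 mM

Rearranging v = Vmax[S]/(Km+[S]) gives [S] = Km·v/(Vmax − v).
[S] = 20.8 × 40.3 / (79.5 − 40.3) = 838.2/39.20 = 21.4 mM.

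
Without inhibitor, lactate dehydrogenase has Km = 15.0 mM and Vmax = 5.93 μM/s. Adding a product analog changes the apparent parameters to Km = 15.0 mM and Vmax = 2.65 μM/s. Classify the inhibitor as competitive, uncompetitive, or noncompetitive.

noncompetitive

Vmax decreases (5.93 → 2.65 μM/s) while Km is unchanged — pure noncompetitive inhibition.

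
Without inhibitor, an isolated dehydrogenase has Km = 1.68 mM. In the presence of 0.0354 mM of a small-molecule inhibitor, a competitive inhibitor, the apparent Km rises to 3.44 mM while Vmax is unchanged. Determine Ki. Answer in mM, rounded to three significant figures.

Competitive: Km,app = α·Km with α = 1 + [I]/Ki.
α = Km,app/Km = 3.44/1.68 = 2.048.
Ki = [I]/(α − 1) = 0.0354/1.048 = 0.0338 mM.

0.0338 mM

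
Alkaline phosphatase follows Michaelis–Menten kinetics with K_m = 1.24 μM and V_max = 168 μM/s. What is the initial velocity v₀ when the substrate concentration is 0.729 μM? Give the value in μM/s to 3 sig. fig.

[S]/(Km+[S]) = 0.729/1.969 = 0.3702, the fractional saturation.
v = 0.3702 × Vmax = 0.3702 × 168 = 62.2 μM/s.

62.2 μM/s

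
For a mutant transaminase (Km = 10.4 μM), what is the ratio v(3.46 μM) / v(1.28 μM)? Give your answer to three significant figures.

Since Vmax cancels, v₂/v₁ = [S]₂(Km+[S]₁) / [S]₁(Km+[S]₂).
= 3.46×(10.4+1.28) / (1.28×(10.4+3.46)) = 40.41/17.74 = 2.28.

2.28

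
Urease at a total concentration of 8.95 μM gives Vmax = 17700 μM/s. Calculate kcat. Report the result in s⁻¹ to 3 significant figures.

1980 s⁻¹

kcat = Vmax/[E]total = 17700 μM/s / 8.95 μM = 1980 s⁻¹.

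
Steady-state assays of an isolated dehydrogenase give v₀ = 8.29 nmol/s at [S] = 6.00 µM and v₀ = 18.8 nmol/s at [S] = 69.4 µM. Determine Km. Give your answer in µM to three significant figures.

From v = Vmax[S]/(Km+[S]), each point gives Vmax = v(Km+[S])/[S].
Equating: 8.29(Km+6.00)/6.00 = 18.8(Km+69.4)/69.4.
1.382·Km + 8.29 = 0.2709·Km + 18.8, so (1.382 − 0.2709)·Km = 18.8 − 8.29.
Km = 10.51/1.111 = 9.46 µM; then Vmax = 8.29(9.46+6.00)/6.00 = 21.4 nmol/s.

9.46 µM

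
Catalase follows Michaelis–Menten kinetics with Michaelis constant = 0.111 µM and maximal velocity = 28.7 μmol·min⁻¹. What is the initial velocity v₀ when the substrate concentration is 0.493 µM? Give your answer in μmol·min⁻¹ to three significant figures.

23.4 μmol·min⁻¹

v = Vmax·[S]/(Km + [S]) = 28.7 × 0.493 / (0.111 + 0.493)
  = 14.15 / 0.6040 = 23.4 μmol·min⁻¹.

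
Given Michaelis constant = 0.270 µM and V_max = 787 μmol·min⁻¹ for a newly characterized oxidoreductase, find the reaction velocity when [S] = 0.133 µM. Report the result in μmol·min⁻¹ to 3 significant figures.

260 μmol·min⁻¹

v = Vmax·[S]/(Km + [S]) = 787 × 0.133 / (0.270 + 0.133)
  = 104.7 / 0.4030 = 260 μmol·min⁻¹.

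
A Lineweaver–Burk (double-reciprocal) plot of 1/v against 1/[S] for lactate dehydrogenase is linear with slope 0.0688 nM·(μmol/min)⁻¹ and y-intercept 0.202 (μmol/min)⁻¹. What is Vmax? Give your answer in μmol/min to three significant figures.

The y-intercept of a Lineweaver–Burk plot equals 1/Vmax, so Vmax = 1/0.202 = 4.95 μmol/min.

4.95 μmol/min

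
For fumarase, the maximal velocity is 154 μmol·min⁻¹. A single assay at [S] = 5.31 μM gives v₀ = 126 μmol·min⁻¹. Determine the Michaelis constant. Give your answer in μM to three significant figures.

1.18 μM

From v = Vmax[S]/(Km+[S]), Km = [S](Vmax − v)/v.
Km = 5.31 × (154 − 126) / 126 = 148.7/126 = 1.18 μM.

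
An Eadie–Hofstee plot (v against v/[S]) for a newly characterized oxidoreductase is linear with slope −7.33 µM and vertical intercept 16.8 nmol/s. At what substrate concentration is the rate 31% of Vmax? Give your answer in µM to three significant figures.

The Eadie–Hofstee slope gives Km = 7.33 µM (slope = −Km).
v/Vmax = [S]/(Km+[S]) = 0.31 ⇒ [S] = Km·0.31/(1−0.31) = 7.33 × 0.4493 = 3.29 µM.

3.29 µM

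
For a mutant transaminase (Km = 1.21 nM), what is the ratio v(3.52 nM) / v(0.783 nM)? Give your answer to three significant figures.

The fractional saturations are [S]/(Km+[S]) = 0.783/1.993 = 0.3929 and 3.52/4.730 = 0.7442.
v₂/v₁ is just their ratio: 0.7442/0.3929 = 1.89.

1.89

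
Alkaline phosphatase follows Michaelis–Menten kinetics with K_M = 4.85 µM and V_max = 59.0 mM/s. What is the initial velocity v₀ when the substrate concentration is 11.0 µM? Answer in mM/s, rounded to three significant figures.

40.9 mM/s

v = Vmax·[S]/(Km + [S]) = 59.0 × 11.0 / (4.85 + 11.0)
  = 649.0 / 15.85 = 40.9 mM/s.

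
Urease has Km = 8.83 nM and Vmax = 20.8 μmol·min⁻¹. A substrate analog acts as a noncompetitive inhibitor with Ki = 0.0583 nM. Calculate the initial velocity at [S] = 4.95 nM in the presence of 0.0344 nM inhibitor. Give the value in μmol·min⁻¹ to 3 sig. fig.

With α = 1 + [I]/Ki = 1 + 0.0344/0.0583 = 1.590, the noncompetitive rate law is v = (Vmax/α)·[S] / (Km + [S]).
v = (20.8/1.590)×4.95 / (8.83 + 4.95) = 64.75/13.78 = 4.70 μmol·min⁻¹.

4.70 μmol·min⁻¹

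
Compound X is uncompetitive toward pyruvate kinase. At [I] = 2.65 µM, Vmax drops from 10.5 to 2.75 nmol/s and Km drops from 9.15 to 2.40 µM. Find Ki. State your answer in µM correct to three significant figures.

0.940 µM

Uncompetitive: Vmax,app = Vmax/α (and Km,app = Km/α) with α = 1 + [I]/Ki.
α = Vmax/Vmax,app = 10.5/2.75 = 3.818.
Ki = [I]/(α − 1) = 2.65/2.818 = 0.940 µM.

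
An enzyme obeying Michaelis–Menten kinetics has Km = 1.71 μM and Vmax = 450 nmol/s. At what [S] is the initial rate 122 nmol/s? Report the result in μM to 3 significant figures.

The required fractional saturation is v/Vmax = 122/450 = 0.2711.
Then [S]/(Km+[S]) = 0.2711 ⇒ [S] = 1.71 × 0.2711/(1 − 0.2711) = 0.636 μM.

0.636 μM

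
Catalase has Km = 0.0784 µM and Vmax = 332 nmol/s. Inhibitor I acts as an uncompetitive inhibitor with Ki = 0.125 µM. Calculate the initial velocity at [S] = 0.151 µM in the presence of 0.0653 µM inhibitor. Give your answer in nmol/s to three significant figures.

163 nmol/s

α = 1 + [I]/Ki = 1 + 0.0653/0.125 = 1.522.
For an uncompetitive inhibitor, both parameters are divided by α, giving Vmax/α and Km/α: Km,app = 0.0515 µM, Vmax,app = 218 nmol/s.
v = Vmax,app·[S]/(Km,app + [S]) = 218 × 0.151/(0.0515 + 0.151) = 163 nmol/s.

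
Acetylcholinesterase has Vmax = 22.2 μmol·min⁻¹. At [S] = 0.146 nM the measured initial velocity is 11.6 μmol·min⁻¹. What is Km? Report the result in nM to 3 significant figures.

From v = Vmax[S]/(Km+[S]), Km = [S](Vmax − v)/v.
Km = 0.146 × (22.2 − 11.6) / 11.6 = 1.548/11.6 = 0.133 nM.

0.133 nM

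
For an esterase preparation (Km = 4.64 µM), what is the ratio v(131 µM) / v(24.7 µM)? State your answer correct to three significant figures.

1.15

Since Vmax cancels, v₂/v₁ = [S]₂(Km+[S]₁) / [S]₁(Km+[S]₂).
= 131×(4.64+24.7) / (24.7×(4.64+131)) = 3844/3350 = 1.15.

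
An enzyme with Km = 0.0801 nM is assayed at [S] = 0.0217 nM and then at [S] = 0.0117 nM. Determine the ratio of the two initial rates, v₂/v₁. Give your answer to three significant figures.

0.598

Since Vmax cancels, v₂/v₁ = [S]₂(Km+[S]₁) / [S]₁(Km+[S]₂).
= 0.0117×(0.0801+0.0217) / (0.0217×(0.0801+0.0117)) = 0.001191/0.001992 = 0.598.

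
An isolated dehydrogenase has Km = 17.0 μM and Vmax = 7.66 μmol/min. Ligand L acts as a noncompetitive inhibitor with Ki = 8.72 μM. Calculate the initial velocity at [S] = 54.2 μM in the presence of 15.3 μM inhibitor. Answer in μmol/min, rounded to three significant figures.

2.12 μmol/min

α = 1 + [I]/Ki = 1 + 15.3/8.72 = 2.755.
For a noncompetitive inhibitor, Vmax is reduced to Vmax/α while Km is unchanged: Km,app = 17.0 μM, Vmax,app = 2.78 μmol/min.
v = Vmax,app·[S]/(Km,app + [S]) = 2.78 × 54.2/(17.0 + 54.2) = 2.12 μmol/min.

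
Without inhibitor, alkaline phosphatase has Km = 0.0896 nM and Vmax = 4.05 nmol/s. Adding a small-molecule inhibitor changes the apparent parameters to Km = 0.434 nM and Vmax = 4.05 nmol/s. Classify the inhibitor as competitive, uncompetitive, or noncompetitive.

competitive

Km increases (0.0896 → 0.434 nM) while Vmax is unchanged — the hallmark of competitive inhibition.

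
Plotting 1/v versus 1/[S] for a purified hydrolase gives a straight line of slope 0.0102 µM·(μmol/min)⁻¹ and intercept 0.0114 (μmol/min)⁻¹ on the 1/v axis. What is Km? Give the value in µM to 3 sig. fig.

y-intercept = 1/Vmax ⇒ Vmax = 87.7 μmol/min; slope = Km/Vmax ⇒ Km = slope × Vmax.
Km = 0.0102 × 87.7 = 0.895 µM.

0.895 µM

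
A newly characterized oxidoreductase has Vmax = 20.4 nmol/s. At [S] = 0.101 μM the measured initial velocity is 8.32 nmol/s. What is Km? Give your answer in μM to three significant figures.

From v = Vmax[S]/(Km+[S]), Km = [S](Vmax − v)/v.
Km = 0.101 × (20.4 − 8.32) / 8.32 = 1.220/8.32 = 0.147 μM.

0.147 μM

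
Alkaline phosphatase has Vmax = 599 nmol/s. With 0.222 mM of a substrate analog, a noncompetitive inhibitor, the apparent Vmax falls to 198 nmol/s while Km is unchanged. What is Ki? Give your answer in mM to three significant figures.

0.110 mM

Noncompetitive: Vmax,app = Vmax/α with α = 1 + [I]/Ki.
α = Vmax/Vmax,app = 599/198 = 3.025.
Ki = [I]/(α − 1) = 0.222/2.025 = 0.110 mM.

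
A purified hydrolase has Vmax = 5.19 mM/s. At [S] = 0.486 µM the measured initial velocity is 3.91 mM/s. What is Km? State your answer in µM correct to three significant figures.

From v = Vmax[S]/(Km+[S]), Km = [S](Vmax − v)/v.
Km = 0.486 × (5.19 − 3.91) / 3.91 = 0.6221/3.91 = 0.159 µM.

0.159 µM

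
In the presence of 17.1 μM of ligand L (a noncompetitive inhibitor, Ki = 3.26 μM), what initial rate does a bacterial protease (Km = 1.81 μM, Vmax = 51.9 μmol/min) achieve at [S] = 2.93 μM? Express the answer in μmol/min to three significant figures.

With α = 1 + [I]/Ki = 1 + 17.1/3.26 = 6.245, the noncompetitive rate law is v = (Vmax/α)·[S] / (Km + [S]).
v = (51.9/6.245)×2.93 / (1.81 + 2.93) = 24.35/4.740 = 5.14 μmol/min.

5.14 μmol/min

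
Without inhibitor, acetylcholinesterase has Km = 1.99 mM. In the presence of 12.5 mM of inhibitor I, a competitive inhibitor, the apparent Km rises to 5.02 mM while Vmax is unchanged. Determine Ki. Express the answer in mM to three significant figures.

Competitive: Km,app = α·Km with α = 1 + [I]/Ki.
α = Km,app/Km = 5.02/1.99 = 2.523.
Ki = [I]/(α − 1) = 12.5/1.523 = 8.21 mM.

8.21 mM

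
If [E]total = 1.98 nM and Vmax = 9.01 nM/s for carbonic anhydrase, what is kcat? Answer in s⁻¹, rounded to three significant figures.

kcat = Vmax/[E]total = 9.01 nM/s / 1.98 nM = 4.55 s⁻¹.

4.55 s⁻¹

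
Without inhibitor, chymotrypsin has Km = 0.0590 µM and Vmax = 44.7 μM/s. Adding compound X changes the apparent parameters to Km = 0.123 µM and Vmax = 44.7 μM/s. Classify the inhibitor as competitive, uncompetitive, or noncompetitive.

competitive

Km increases (0.0590 → 0.123 µM) while Vmax is unchanged — the hallmark of competitive inhibition.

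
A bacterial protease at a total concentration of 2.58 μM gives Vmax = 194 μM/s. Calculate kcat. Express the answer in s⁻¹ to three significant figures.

kcat = Vmax/[E]total = 194 μM/s / 2.58 μM = 75.2 s⁻¹.

75.2 s⁻¹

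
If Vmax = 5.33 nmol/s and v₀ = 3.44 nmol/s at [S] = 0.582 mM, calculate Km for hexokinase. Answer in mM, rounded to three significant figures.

0.320 mM

From v = Vmax[S]/(Km+[S]), Km = [S](Vmax − v)/v.
Km = 0.582 × (5.33 − 3.44) / 3.44 = 1.100/3.44 = 0.320 mM.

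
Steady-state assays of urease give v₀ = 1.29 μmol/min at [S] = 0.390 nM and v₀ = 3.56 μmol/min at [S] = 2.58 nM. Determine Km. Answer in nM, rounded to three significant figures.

1.18 nM

From v = Vmax[S]/(Km+[S]), each point gives Vmax = v(Km+[S])/[S].
Equating: 1.29(Km+0.390)/0.390 = 3.56(Km+2.58)/2.58.
3.308·Km + 1.29 = 1.380·Km + 3.56, so (3.308 − 1.380)·Km = 3.56 − 1.29.
Km = 2.270/1.928 = 1.18 nM; then Vmax = 1.29(1.18+0.390)/0.390 = 5.18 μmol/min.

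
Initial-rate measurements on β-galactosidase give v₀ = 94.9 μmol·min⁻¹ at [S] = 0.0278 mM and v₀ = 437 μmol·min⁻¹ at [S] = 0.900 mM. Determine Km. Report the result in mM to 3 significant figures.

From v = Vmax[S]/(Km+[S]), each point gives Vmax = v(Km+[S])/[S].
Equating: 94.9(Km+0.0278)/0.0278 = 437(Km+0.900)/0.900.
3414·Km + 94.9 = 485.6·Km + 437, so (3414 − 485.6)·Km = 437 − 94.9.
Km = 342.1/2928 = 0.117 mM; then Vmax = 94.9(0.117+0.0278)/0.0278 = 494 μmol·min⁻¹.

0.117 mM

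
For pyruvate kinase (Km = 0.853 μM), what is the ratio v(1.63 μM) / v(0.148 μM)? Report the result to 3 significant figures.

4.44

Since Vmax cancels, v₂/v₁ = [S]₂(Km+[S]₁) / [S]₁(Km+[S]₂).
= 1.63×(0.853+0.148) / (0.148×(0.853+1.63)) = 1.632/0.3675 = 4.44.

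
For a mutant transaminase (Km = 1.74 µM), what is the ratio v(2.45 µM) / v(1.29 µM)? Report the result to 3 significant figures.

1.37

The fractional saturations are [S]/(Km+[S]) = 1.29/3.030 = 0.4257 and 2.45/4.190 = 0.5847.
v₂/v₁ is just their ratio: 0.5847/0.4257 = 1.37.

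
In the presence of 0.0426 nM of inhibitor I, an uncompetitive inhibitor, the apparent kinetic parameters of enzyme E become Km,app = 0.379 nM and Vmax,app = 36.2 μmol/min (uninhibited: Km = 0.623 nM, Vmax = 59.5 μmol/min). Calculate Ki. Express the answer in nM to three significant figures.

Uncompetitive: Vmax,app = Vmax/α (and Km,app = Km/α) with α = 1 + [I]/Ki.
α = Vmax/Vmax,app = 59.5/36.2 = 1.644.
Ki = [I]/(α − 1) = 0.0426/0.6436 = 0.0662 nM.

0.0662 nM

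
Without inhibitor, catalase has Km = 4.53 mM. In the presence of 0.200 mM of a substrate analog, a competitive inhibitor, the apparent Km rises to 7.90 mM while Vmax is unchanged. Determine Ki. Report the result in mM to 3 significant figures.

0.269 mM

Competitive: Km,app = α·Km with α = 1 + [I]/Ki.
α = Km,app/Km = 7.90/4.53 = 1.744.
Since α = 1 + [I]/Ki, [I]/Ki = 1.744 − 1 = 0.7439 and Ki = 0.200/0.7439 = 0.269 mM.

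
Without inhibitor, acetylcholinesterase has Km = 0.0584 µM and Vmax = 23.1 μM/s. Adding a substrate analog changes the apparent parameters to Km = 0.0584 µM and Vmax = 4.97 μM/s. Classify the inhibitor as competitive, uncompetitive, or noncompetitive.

noncompetitive

Vmax decreases (23.1 → 4.97 μM/s) while Km is unchanged — pure noncompetitive inhibition.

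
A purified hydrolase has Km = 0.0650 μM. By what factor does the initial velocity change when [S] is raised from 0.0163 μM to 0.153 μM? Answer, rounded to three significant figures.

Since Vmax cancels, v₂/v₁ = [S]₂(Km+[S]₁) / [S]₁(Km+[S]₂).
= 0.153×(0.0650+0.0163) / (0.0163×(0.0650+0.153)) = 0.01244/0.003553 = 3.50.

3.50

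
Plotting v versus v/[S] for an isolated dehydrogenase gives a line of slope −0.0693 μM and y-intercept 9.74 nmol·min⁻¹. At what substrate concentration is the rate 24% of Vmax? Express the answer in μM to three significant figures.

The Eadie–Hofstee slope gives Km = 0.0693 μM (slope = −Km).
v/Vmax = [S]/(Km+[S]) = 0.24 ⇒ [S] = Km·0.24/(1−0.24) = 0.0693 × 0.3158 = 0.0219 μM.

0.0219 μM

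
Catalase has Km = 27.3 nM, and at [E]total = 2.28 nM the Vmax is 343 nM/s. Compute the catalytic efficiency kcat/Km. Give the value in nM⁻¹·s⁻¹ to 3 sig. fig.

5.51 nM⁻¹·s⁻¹

kcat = Vmax/[E]total = 343/2.28 = 150 s⁻¹.
kcat/Km = 150/27.3 = 5.51 nM⁻¹·s⁻¹.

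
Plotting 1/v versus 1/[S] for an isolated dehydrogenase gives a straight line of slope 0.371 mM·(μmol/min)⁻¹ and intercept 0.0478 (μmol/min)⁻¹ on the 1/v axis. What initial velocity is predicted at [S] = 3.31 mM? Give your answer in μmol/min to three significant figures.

6.25 μmol/min

The y-intercept is 1/Vmax, so Vmax = 1/0.0478 = 20.9 μmol/min.
The slope is Km/Vmax, so Km = 0.371 × 20.9 = 7.76 mM.
Then v = 20.9 × 3.31/(7.76 + 3.31) = 6.25 μmol/min.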